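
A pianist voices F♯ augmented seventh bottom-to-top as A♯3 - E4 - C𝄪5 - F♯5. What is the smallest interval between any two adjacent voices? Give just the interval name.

Adjacent intervals: A♯3→E4 = diminished fifth; E4→C𝄪5 = augmented sixth; C𝄪5→F♯5 = diminished fourth.
The smallest is C𝄪5 to F♯5, a diminished fourth (4 semitones).

diminished fourth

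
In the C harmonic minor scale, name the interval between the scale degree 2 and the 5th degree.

perfect fourth

C harmonic minor: C D E♭ F G A♭ B.
The scale degree 2 is D and the degree 5 is G.
From D to G is 5 semitones, exactly the perfect fourth.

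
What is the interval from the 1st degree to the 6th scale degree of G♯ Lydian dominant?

major 6th

G♯ lydian dominant: G♯ A♯ B♯ C𝄪 D♯ E♯ F♯.
The 1st degree is G♯ and the 6th degree is E♯.
From G♯ to E♯ is 9 semitones, exactly the major sixth.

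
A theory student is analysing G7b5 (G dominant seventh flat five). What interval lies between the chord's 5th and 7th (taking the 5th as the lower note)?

G7b5 is spelled G-B-Db-F.
That puts Db below F.
Db up to F spans 3 letter names and 4 semitones — a major third.

major 3rd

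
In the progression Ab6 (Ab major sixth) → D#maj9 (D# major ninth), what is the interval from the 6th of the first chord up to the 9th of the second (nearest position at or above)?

augmented seventh

The 6th of Ab6 (Ab major sixth) is F; the 9th of D#maj9 (D# major ninth) is E#.
From F to E#: 12 semitones over a seventh = augmented.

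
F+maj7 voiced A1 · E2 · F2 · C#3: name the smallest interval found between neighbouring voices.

minor second

Adjacent intervals: A1→E2 = perfect fifth; E2→F2 = minor second; F2→C#3 = augmented fifth.
The smallest is E2 to F2, a minor second (1 semitone).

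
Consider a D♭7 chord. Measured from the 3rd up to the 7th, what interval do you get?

diminished fifth

The chord tones of D♭ dominant seventh are D♭, F, A♭, C♭.
That puts F below C♭.
F up to C♭ is 6 semitones, a half step narrower than a perfect fifth, so the interval is diminished.
That tritone between 3rd and 7th is what gives the dominant seventh its pull toward resolution.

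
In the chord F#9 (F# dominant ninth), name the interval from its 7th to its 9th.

M3

The chord tones of F# dominant ninth are F#–A#–C#–E–G#.
So we need the interval from E up to G#.
From E to G# is 4 semitones, exactly the major third.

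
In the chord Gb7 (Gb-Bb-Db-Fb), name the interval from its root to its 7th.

m7

So we need the interval from Gb up to Fb.
From Gb to Fb: 10 semitones over a seventh = minor.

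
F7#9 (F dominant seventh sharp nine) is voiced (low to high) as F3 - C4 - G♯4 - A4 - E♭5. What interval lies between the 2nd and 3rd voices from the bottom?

augmented fifth

Those voices are C4 and G♯4.
C up to G♯ is 8 semitones, a half step wider than a perfect fifth, so the interval is augmented.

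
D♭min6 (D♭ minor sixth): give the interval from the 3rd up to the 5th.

Spelling the chord: D♭-F♭-A♭-B♭.
The 3rd is F♭ and the 5th is A♭.
F♭ up to A♭ spans 3 letter names and 4 semitones — a major third.

major third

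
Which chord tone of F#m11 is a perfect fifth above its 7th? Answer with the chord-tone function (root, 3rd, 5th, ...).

F#m11: F# A C# E G# B.
The 7th is E. A perfect fifth above E is B.
B is the chord's 11th.

11th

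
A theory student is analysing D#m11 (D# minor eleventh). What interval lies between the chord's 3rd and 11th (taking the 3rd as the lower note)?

major ninth

D#m11 (D# minor eleventh) is spelled D#–F#–A#–C#–E#–G#.
That puts F# below G#.
Counting 9 letters and 14 half steps from F# gives a major ninth.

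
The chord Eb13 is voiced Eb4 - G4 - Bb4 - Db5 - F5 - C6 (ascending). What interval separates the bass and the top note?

The outer voices are Eb4 and C6.
Counting 13 letters and 21 half steps from Eb gives a major thirteenth.

major thirteenth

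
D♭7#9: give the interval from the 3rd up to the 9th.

M7

Spelling the chord: D♭, F, A♭, C♭, E.
3rd = F; 9th = E.
F up to E spans 7 letter names and 11 semitones — a major seventh.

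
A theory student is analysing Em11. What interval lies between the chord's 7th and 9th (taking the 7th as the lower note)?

M3

Em11: E, G, B, D, F♯, A.
7th = D; 9th = F♯.
From D to F♯ is 4 semitones, exactly the major third.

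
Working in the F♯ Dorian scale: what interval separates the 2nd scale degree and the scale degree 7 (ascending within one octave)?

minor sixth

F♯ dorian: F♯ G♯ A B C♯ D♯ E.
The 2nd scale degree is G♯ and the 7th scale degree is E.
6 letter names make it a sixth; at 8 semitones (a half step narrower than major) the quality is minor.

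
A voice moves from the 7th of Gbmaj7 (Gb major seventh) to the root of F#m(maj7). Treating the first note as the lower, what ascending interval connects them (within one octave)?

The 7th of Gbmaj7 (Gb major seventh) is F; the root of F#m(maj7) is F#.
From F to F#: 1 semitone over a unison = augmented.

augmented unison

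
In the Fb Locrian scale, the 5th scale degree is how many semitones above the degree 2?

The scale is Fb Gbb Abb Bbb Cbb Dbb Ebb.
Gbb up to Cbb is a perfect fourth — 5 semitones.

5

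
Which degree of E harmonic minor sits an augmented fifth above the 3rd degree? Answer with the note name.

The scale is E F# G A B C D#.
The 3rd degree is G; an augmented fifth above that is D# — scale degree 7.

D#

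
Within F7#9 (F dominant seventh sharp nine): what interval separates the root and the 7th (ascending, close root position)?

Spelling the chord: F-A-C-E♭-G♯.
So we need the interval from F up to E♭.
7 letter names make it a seventh; at 10 semitones (a half step narrower than major) the quality is minor.

minor seventh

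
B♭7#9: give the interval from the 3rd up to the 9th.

major seventh

B♭7#9: B♭ D F A♭ C♯.
The 3rd is D and the 9th is C♯.
From D to C♯ is 11 semitones, exactly the major seventh.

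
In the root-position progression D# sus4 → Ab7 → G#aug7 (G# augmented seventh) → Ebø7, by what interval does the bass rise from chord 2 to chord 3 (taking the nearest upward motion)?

The roots are Ab and G#.
Ab up to G# is 12 semitones, a half step wider than a major seventh, so the interval is augmented.

augmented seventh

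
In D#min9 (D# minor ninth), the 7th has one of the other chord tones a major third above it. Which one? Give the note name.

E#

Spelling the chord: D#-F#-A#-C#-E#.
The 7th is C#. A major third above C# is E#.
E# is the chord's 9th.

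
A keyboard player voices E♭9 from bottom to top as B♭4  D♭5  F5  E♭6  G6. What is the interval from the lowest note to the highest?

The outer voices are B♭4 and G6.
From B♭ to G is 21 semitones, exactly the major thirteenth.

M13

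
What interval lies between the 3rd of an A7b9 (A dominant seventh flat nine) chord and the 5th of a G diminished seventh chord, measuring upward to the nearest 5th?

diminished 2nd

The 3rd of A7b9 (A dominant seventh flat nine) is C♯; the 5th of G diminished seventh is D♭.
C♯ up to D♭ is 0 semitones, a whole step narrower than a major second, so the interval is diminished.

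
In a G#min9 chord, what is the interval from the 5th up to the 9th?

G#min9 is spelled G#-B-D#-F#-A#.
So we need the interval from D# up to A#.
Counting 5 letters and 7 half steps from D# gives a perfect fifth.

perfect fifth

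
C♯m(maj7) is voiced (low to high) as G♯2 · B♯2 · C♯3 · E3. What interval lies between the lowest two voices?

major 3rd

Those voices are G♯2 and B♯2.
G♯ up to B♯ spans 3 letter names and 4 semitones — a major third.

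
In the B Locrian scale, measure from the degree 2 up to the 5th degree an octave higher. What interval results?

perfect eleventh

Spelling the B Locrian scale: B C D E F G A.
So we need the interval from C up to F.
C up to F spans 11 letter names and 17 semitones — a perfect eleventh.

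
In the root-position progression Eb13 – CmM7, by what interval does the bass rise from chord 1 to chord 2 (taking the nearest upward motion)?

The roots are Eb and C.
Counting 6 letters and 9 half steps from Eb gives a major sixth.

major sixth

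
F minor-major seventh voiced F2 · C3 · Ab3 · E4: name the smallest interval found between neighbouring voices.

Adjacent intervals: F2→C3 = perfect fifth; C3→Ab3 = minor sixth; Ab3→E4 = augmented fifth.
The smallest is F2 to C3, a perfect fifth (7 semitones).

perfect 5th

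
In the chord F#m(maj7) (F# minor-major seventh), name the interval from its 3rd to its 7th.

augmented 5th

F#mM7: F# A C# E#.
So we need the interval from A up to E#.
5 letter names make it a fifth; at 8 semitones (a half step wider than perfect) the quality is augmented.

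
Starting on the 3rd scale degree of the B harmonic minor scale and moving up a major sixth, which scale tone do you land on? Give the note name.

The scale is B C# D E F# G A#.
The 3rd scale degree is D; a major sixth above that is B — scale degree 1.

B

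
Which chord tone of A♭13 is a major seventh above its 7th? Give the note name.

A♭13 (A♭ dominant thirteenth): A♭, C, E♭, G♭, B♭, F.
The 7th is G♭. A major seventh above G♭ is F.
F is the chord's 13th.

F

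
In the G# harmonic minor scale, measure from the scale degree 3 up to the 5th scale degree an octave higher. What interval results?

G# harmonic minor: G# A# B C# D# E F##.
So we need the interval from B up to D#.
B up to D# spans 10 letter names and 16 semitones — a major tenth.

major tenth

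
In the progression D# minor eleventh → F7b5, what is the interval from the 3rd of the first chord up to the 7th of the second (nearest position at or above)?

The 3rd of D# minor eleventh is F#; the 7th of F7b5 is Eb.
From F# to Eb: 9 semitones over a seventh = diminished.

diminished seventh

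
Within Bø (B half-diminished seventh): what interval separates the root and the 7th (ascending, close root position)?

The chord tones of Bm7b5 are B, D, F, A.
The root is B and the 7th is A.
From B to A: 10 semitones over a seventh = minor.

m7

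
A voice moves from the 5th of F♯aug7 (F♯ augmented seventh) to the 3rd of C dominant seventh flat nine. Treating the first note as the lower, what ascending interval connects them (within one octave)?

diminished third

The 5th of F♯aug7 (F♯ augmented seventh) is C𝄪; the 3rd of C dominant seventh flat nine is E.
From C𝄪 to E: 2 semitones over a third = diminished.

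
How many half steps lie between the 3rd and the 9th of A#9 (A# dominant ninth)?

A#9 (A# dominant ninth): A#, C##, E#, G#, B#.
C## to B# is a minor seventh: 10 semitones.

10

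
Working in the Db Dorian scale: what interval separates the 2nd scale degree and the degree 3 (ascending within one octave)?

minor 2nd

Db dorian: Db Eb Fb Gb Ab Bb Cb.
2nd scale degree = Eb; 3rd scale degree = Fb.
From Eb to Fb: 1 semitone over a second = minor.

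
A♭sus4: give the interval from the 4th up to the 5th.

major second

Spelling the chord: A♭-D♭-E♭.
So we need the interval from D♭ up to E♭.
From D♭ to E♭ is 2 semitones, exactly the major second.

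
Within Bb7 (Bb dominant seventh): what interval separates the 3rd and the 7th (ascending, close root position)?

diminished fifth

Bb dominant seventh is spelled Bb, D, F, Ab.
So we need the interval from D up to Ab.
From D to Ab: 6 semitones over a fifth = diminished.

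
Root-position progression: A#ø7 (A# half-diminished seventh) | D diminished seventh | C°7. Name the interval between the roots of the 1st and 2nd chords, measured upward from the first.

diminished fourth

The roots are A# and D.
A# up to D is 4 semitones, a half step narrower than a perfect fourth, so the interval is diminished.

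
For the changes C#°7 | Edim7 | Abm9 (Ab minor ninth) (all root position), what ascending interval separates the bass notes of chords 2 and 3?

diminished fourth

The roots are E and Ab.
4 letter names make it a fourth; at 4 semitones (a half step narrower than perfect) the quality is diminished.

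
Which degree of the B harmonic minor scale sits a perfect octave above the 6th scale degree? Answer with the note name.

The scale is B C# D E F# G A#.
The 6th scale degree is G; a perfect octave above that is G — scale degree 6.

G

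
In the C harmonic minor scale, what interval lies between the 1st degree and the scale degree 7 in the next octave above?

major fourteenth

C harmonic minor: C D E♭ F G A♭ B.
So we need the interval from C up to B.
Counting 14 letters and 23 half steps from C gives a major fourteenth.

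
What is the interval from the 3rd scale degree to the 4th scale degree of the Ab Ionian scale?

Ab major: Ab Bb C Db Eb F G.
So we need the interval from C up to Db.
2 letter names make it a second; at 1 semitone (a half step narrower than major) the quality is minor.

minor second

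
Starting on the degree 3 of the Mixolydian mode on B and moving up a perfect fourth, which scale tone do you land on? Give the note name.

G#

The scale is B C♯ D♯ E F♯ G♯ A.
The degree 3 is D♯; a perfect fourth above that is G♯ — scale degree 6.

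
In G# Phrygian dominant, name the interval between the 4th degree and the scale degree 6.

minor 3rd

G# phrygian dominant: G# A B# C# D# E F#.
4th degree = C#; 6th scale degree = E.
C# up to E is 3 semitones, a half step narrower than a major third, so the interval is minor.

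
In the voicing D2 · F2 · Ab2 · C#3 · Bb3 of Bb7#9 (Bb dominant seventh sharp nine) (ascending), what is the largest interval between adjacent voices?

Adjacent intervals: D2→F2 = minor third; F2→Ab2 = minor third; Ab2→C#3 = augmented third; C#3→Bb3 = diminished seventh.
The largest is C#3 to Bb3, a diminished seventh (9 semitones).

diminished seventh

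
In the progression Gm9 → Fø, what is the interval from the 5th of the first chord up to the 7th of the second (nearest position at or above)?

minor second

The 5th of Gm9 is D; the 7th of Fø is Eb.
D up to Eb is 1 semitone, a half step narrower than a major second, so the interval is minor.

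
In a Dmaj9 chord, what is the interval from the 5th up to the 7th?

Spelling the chord: D-F#-A-C#-E.
That puts A below C#.
From A to C# is 4 semitones, exactly the major third.

major 3rd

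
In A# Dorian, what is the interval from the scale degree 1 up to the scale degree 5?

Spelling A# Dorian: A# B# C# D# E# F## G#.
So we need the interval from A# up to E#.
A# up to E# spans 5 letter names and 7 semitones — a perfect fifth.

perfect fifth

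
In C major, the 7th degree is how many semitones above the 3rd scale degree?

The scale is C D E F G A B.
E up to B is a perfect fifth — 7 semitones.

7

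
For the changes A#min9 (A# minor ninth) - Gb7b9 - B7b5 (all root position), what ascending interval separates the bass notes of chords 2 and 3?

The roots are Gb and B.
From Gb to B: 5 semitones over a third = augmented.

augmented third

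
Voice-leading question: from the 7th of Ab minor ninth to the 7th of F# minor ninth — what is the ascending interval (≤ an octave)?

Ab minor ninth has Gb as its 7th, and F# minor ninth has E as its 7th.
6 letter names make it a sixth; at 10 semitones (a half step wider than major) the quality is augmented.

augmented sixth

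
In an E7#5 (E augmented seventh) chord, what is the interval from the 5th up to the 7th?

Eaug7: E G# B# D.
5th = B#; 7th = D.
3 letter names make it a third; at 2 semitones (a whole step narrower than major) the quality is diminished.

d3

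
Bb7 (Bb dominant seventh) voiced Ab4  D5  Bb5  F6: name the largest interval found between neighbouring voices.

Adjacent intervals: Ab4→D5 = augmented fourth; D5→Bb5 = minor sixth; Bb5→F6 = perfect fifth.
The largest is D5 to Bb5, a minor sixth (8 semitones).

minor sixth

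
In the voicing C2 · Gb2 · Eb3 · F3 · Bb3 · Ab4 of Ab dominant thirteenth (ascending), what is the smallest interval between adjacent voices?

Adjacent intervals: C2→Gb2 = diminished fifth; Gb2→Eb3 = major sixth; Eb3→F3 = major second; F3→Bb3 = perfect fourth; Bb3→Ab4 = minor seventh.
The smallest is Eb3 to F3, a major second (2 semitones).

M2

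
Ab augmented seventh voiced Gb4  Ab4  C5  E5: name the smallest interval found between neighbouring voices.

major second

Adjacent intervals: Gb4→Ab4 = major second; Ab4→C5 = major third; C5→E5 = major third.
The smallest is Gb4 to Ab4, a major second (2 semitones).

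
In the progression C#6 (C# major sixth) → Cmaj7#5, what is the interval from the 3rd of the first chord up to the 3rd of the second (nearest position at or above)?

diminished octave

The 3rd of C#6 (C# major sixth) is E#; the 3rd of Cmaj7#5 is E.
8 letter names make it an octave; at 11 semitones (a half step narrower than perfect) the quality is diminished.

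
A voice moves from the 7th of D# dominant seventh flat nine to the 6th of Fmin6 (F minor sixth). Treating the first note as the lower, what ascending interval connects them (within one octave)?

minor second

The 7th of D# dominant seventh flat nine is C#; the 6th of Fmin6 (F minor sixth) is D.
2 letter names make it a second; at 1 semitone (a half step narrower than major) the quality is minor.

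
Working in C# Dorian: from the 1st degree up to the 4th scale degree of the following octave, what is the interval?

C# dorian: C# D# E F# G# A# B.
1st degree = C#; scale degree 4 (up an octave) = F#.
C# up to F# spans 11 letter names and 17 semitones — a perfect eleventh.

perfect eleventh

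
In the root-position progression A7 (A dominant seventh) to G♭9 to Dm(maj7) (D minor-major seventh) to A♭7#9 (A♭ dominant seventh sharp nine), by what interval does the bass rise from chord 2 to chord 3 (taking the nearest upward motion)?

The roots are G♭ and D.
From G♭ to D: 8 semitones over a fifth = augmented.

augmented 5th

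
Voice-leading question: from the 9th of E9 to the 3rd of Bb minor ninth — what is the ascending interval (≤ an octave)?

E9 has F# as its 9th, and Bb minor ninth has Db as its 3rd.
F# up to Db is 7 semitones, a whole step narrower than a major sixth, so the interval is diminished.

diminished sixth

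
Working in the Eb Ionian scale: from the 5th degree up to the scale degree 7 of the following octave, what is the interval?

Eb major: Eb F G Ab Bb C D.
That puts Bb below D.
Counting 10 letters and 16 half steps from Bb gives a major tenth.

major tenth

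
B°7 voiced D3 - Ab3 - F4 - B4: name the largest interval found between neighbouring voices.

Adjacent intervals: D3→Ab3 = diminished fifth; Ab3→F4 = major sixth; F4→B4 = augmented fourth.
The largest is Ab3 to F4, a major sixth (9 semitones).

major 6th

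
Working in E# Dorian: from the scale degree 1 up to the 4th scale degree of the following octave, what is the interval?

perfect eleventh

Spelling E# Dorian: E# F## G# A# B# C## D#.
That puts E# below A#.
Counting 11 letters and 17 half steps from E# gives a perfect eleventh.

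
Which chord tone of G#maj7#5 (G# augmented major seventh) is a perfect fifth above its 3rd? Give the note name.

The chord tones of G#maj7#5 are G#, B#, D##, F##.
The 3rd is B#. A perfect fifth above B# is F##.
F## is the chord's 7th.

F##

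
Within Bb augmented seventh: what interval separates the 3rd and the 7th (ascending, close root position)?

diminished fifth

Bb augmented seventh: Bb-D-F#-Ab.
3rd = D; 7th = Ab.
From D to Ab: 6 semitones over a fifth = diminished.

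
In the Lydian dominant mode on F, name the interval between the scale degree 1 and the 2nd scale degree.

F lydian dominant: F G A B C D Eb.
So we need the interval from F up to G.
From F to G is 2 semitones, exactly the major second.

M2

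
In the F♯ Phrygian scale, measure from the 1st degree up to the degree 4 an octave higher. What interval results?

P11

Spelling the F♯ Phrygian scale: F♯ G A B C♯ D E.
The 1st degree is F♯ and the 4th degree (up an octave) is B.
F♯ up to B spans 11 letter names and 17 semitones — a perfect eleventh.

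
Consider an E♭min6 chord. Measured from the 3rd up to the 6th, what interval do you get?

augmented fourth

E♭min6: E♭, G♭, B♭, C.
The 3rd is G♭ and the 6th is C.
4 letter names make it a fourth; at 6 semitones (a half step wider than perfect) the quality is augmented.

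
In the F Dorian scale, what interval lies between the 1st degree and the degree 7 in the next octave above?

minor 14th

Spelling the F Dorian scale: F G Ab Bb C D Eb.
1st degree = F; 7th degree (up an octave) = Eb.
14 letter names make it a fourteenth; at 22 semitones (a half step narrower than major) the quality is minor.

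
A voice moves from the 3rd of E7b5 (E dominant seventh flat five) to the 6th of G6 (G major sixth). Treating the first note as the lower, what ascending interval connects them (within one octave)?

minor 6th

E7b5 (E dominant seventh flat five) has G♯ as its 3rd, and G6 (G major sixth) has E as its 6th.
From G♯ to E: 8 semitones over a sixth = minor.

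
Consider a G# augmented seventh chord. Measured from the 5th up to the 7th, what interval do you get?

G#7#5 (G# augmented seventh): G# B# D## F#.
That puts D## below F#.
D## up to F# is 2 semitones, a whole step narrower than a major third, so the interval is diminished.

diminished 3rd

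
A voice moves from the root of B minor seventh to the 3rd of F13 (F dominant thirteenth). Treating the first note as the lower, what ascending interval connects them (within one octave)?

B minor seventh has B as its root, and F13 (F dominant thirteenth) has A as its 3rd.
7 letter names make it a seventh; at 10 semitones (a half step narrower than major) the quality is minor.

minor seventh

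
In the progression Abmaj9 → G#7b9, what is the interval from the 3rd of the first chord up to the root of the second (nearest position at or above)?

A5

The 3rd of Abmaj9 is C; the root of G#7b9 is G#.
5 letter names make it a fifth; at 8 semitones (a half step wider than perfect) the quality is augmented.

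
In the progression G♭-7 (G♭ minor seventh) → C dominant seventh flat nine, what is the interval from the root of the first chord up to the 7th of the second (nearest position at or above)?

M3

The root of G♭-7 (G♭ minor seventh) is G♭; the 7th of C dominant seventh flat nine is B♭.
Counting 3 letters and 4 half steps from G♭ gives a major third.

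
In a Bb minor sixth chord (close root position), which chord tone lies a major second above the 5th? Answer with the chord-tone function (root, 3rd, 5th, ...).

Bbmin6: Bb, Db, F, G.
The 5th is F. A major second above F is G.
G is the chord's 6th.

6th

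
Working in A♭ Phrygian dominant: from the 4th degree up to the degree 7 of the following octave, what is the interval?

perfect eleventh

The scale runs A♭ B𝄫 C D♭ E♭ F♭ G♭.
The 4th degree is D♭ and the 7th degree (up an octave) is G♭.
Counting 11 letters and 17 half steps from D♭ gives a perfect eleventh.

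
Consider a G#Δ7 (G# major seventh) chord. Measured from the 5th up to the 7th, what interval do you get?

major third

G#M7 is spelled G#, B#, D#, F##.
5th = D#; 7th = F##.
From D# to F## is 4 semitones, exactly the major third.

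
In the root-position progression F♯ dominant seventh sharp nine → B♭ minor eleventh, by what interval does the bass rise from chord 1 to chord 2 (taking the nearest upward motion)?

The roots are F♯ and B♭.
F♯ up to B♭ is 4 semitones, a half step narrower than a perfect fourth, so the interval is diminished.

diminished 4th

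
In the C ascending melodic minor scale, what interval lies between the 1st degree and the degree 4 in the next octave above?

Spelling the C ascending melodic minor scale: C D E♭ F G A B.
That puts C below F.
C up to F spans 11 letter names and 17 semitones — a perfect eleventh.

perfect 11th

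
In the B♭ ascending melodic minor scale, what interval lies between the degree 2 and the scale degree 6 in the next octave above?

perfect twelfth

The scale runs B♭ C D♭ E♭ F G A.
That puts C below G.
From C to G is 19 semitones, exactly the perfect twelfth.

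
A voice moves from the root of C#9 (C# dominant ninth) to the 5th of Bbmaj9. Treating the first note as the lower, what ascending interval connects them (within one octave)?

C#9 (C# dominant ninth) has C# as its root, and Bbmaj9 has F as its 5th.
C# up to F is 4 semitones, a half step narrower than a perfect fourth, so the interval is diminished.

d4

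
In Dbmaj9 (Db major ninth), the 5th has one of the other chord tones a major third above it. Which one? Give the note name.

C

Dbmaj9 (Db major ninth) is spelled Db–F–Ab–C–Eb.
The 5th is Ab. A major third above Ab is C.
C is the chord's 7th.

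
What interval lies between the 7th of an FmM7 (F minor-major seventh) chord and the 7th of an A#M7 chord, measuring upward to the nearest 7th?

A3

FmM7 (F minor-major seventh) has E as its 7th, and A#M7 has G## as its 7th.
3 letter names make it a third; at 5 semitones (a half step wider than major) the quality is augmented.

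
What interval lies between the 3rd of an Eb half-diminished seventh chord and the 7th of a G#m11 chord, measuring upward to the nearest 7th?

augmented seventh

The 3rd of Eb half-diminished seventh is Gb; the 7th of G#m11 is F#.
Gb up to F# is 12 semitones, a half step wider than a major seventh, so the interval is augmented.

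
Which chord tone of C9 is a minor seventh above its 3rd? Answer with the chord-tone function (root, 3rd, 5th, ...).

C9 is spelled C E G B♭ D.
The 3rd is E. A minor seventh above E is D.
D is the chord's 9th.

9th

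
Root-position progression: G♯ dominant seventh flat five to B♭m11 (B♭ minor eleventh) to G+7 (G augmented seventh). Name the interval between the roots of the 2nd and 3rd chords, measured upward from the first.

M6

The roots are B♭ and G.
B♭ up to G spans 6 letter names and 9 semitones — a major sixth.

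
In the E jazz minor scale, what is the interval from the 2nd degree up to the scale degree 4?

The scale runs E F# G A B C# D#.
That puts F# below A.
3 letter names make it a third; at 3 semitones (a half step narrower than major) the quality is minor.

minor 3rd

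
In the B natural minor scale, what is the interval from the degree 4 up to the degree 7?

P4

Spelling the B natural minor scale: B C♯ D E F♯ G A.
Degree 4 = E; degree 7 = A.
From E to A is 5 semitones, exactly the perfect fourth.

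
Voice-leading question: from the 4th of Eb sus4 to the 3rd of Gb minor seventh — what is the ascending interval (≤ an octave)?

minor second

Eb sus4 has Ab as its 4th, and Gb minor seventh has Bbb as its 3rd.
From Ab to Bbb: 1 semitone over a second = minor.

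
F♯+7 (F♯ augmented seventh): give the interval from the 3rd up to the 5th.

F♯ augmented seventh: F♯–A♯–C𝄪–E.
The 3rd is A♯ and the 5th is C𝄪.
A♯ up to C𝄪 spans 3 letter names and 4 semitones — a major third.

major 3rd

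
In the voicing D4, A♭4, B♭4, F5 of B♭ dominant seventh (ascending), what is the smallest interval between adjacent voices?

Adjacent intervals: D4→A♭4 = diminished fifth; A♭4→B♭4 = major second; B♭4→F5 = perfect fifth.
The smallest is A♭4 to B♭4, a major second (2 semitones).

major second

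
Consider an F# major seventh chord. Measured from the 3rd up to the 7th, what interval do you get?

perfect fifth

F#maj7 (F# major seventh): F#, A#, C#, E#.
That puts A# below E#.
A# up to E# spans 5 letter names and 7 semitones — a perfect fifth.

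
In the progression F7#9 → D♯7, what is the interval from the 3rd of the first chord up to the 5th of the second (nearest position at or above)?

augmented 1st

F7#9 has A as its 3rd, and D♯7 has A♯ as its 5th.
From A to A♯: 1 semitone over a unison = augmented.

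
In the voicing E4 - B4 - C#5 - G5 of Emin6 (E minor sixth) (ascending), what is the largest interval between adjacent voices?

perfect 5th

Adjacent intervals: E4→B4 = perfect fifth; B4→C#5 = major second; C#5→G5 = diminished fifth.
The largest is E4 to B4, a perfect fifth (7 semitones).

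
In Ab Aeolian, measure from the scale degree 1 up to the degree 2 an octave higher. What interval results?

Ab natural minor: Ab Bb Cb Db Eb Fb Gb.
Scale degree 1 = Ab; degree 2 (up an octave) = Bb.
Counting 9 letters and 14 half steps from Ab gives a major ninth.

major 9th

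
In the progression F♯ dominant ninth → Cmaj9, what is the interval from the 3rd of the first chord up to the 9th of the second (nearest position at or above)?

The 3rd of F♯ dominant ninth is A♯; the 9th of Cmaj9 is D.
4 letter names make it a fourth; at 4 semitones (a half step narrower than perfect) the quality is diminished.

d4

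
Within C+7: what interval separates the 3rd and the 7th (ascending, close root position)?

diminished fifth

Caug7: C, E, G#, Bb.
That puts E below Bb.
E up to Bb is 6 semitones, a half step narrower than a perfect fifth, so the interval is diminished.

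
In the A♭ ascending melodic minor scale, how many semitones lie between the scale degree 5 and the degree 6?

The scale is A♭ B♭ C♭ D♭ E♭ F G.
E♭ up to F is a major second — 2 semitones.

2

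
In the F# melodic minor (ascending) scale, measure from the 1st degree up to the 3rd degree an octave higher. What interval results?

minor tenth

The scale runs F# G# A B C# D# E#.
The 1st degree is F# and the 3rd degree (up an octave) is A.
10 letter names make it a tenth; at 15 semitones (a half step narrower than major) the quality is minor.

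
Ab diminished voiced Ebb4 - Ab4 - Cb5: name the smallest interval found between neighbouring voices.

Adjacent intervals: Ebb4→Ab4 = augmented fourth; Ab4→Cb5 = minor third.
The smallest is Ab4 to Cb5, a minor third (3 semitones).

m3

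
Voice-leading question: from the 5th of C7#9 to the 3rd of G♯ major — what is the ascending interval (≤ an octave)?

The 5th of C7#9 is G; the 3rd of G♯ major is B♯.
G up to B♯ is 5 semitones, a half step wider than a major third, so the interval is augmented.

augmented third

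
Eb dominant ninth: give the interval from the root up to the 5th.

perfect fifth

Eb9 (Eb dominant ninth) is spelled Eb-G-Bb-Db-F.
Root = Eb; 5th = Bb.
From Eb to Bb is 7 semitones, exactly the perfect fifth.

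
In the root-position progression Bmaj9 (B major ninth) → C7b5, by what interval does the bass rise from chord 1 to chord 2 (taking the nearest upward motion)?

The roots are B and C.
B up to C is 1 semitone, a half step narrower than a major second, so the interval is minor.

minor second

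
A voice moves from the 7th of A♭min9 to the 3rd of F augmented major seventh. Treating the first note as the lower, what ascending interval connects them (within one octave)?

augmented second

The 7th of A♭min9 is G♭; the 3rd of F augmented major seventh is A.
From G♭ to A: 3 semitones over a second = augmented.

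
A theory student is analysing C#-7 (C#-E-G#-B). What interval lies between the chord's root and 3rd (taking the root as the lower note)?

Root = C#; 3rd = E.
C# up to E is 3 semitones, a half step narrower than a major third, so the interval is minor.

minor third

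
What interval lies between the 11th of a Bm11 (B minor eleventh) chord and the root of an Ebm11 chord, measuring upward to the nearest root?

diminished octave

The 11th of Bm11 (B minor eleventh) is E; the root of Ebm11 is Eb.
From E to Eb: 11 semitones over an octave = diminished.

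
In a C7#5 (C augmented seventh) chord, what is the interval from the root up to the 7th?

C augmented seventh: C, E, G#, Bb.
That puts C below Bb.
From C to Bb: 10 semitones over a seventh = minor.

minor seventh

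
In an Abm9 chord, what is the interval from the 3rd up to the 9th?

major seventh

Abmin9 (Ab minor ninth) is spelled Ab–Cb–Eb–Gb–Bb.
The 3rd is Cb and the 9th is Bb.
Counting 7 letters and 11 half steps from Cb gives a major seventh.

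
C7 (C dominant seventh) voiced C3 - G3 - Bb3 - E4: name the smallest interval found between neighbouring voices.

minor third

Adjacent intervals: C3→G3 = perfect fifth; G3→Bb3 = minor third; Bb3→E4 = augmented fourth.
The smallest is G3 to Bb3, a minor third (3 semitones).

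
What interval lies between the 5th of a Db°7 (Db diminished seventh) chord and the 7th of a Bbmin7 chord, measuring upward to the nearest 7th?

Db°7 (Db diminished seventh) has Abb as its 5th, and Bbmin7 has Ab as its 7th.
Abb up to Ab is 1 semitone, a half step wider than a perfect unison, so the interval is augmented.

augmented unison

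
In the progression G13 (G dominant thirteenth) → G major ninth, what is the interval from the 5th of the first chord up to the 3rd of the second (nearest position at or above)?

major 6th

G13 (G dominant thirteenth) has D as its 5th, and G major ninth has B as its 3rd.
Counting 6 letters and 9 half steps from D gives a major sixth.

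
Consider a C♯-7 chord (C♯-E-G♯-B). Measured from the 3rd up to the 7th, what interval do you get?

perfect 5th

That puts E below B.
E up to B spans 5 letter names and 7 semitones — a perfect fifth.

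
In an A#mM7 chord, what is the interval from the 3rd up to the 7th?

augmented 5th

Spelling the chord: A#-C#-E#-G##.
That puts C# below G##.
5 letter names make it a fifth; at 8 semitones (a half step wider than perfect) the quality is augmented.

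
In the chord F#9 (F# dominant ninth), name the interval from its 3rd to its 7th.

Spelling the chord: F# A# C# E G#.
That puts A# below E.
From A# to E: 6 semitones over a fifth = diminished.

diminished fifth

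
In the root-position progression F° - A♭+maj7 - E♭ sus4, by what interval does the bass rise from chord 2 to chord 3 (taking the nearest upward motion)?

The roots are A♭ and E♭.
Counting 5 letters and 7 half steps from A♭ gives a perfect fifth.

P5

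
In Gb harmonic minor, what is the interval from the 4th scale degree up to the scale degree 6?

minor third

Gb harmonic minor: Gb Ab Bbb Cb Db Ebb F.
So we need the interval from Cb up to Ebb.
Cb up to Ebb is 3 semitones, a half step narrower than a major third, so the interval is minor.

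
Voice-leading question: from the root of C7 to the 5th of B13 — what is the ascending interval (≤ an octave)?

augmented fourth

The root of C7 is C; the 5th of B13 is F♯.
C up to F♯ is 6 semitones, a half step wider than a perfect fourth, so the interval is augmented.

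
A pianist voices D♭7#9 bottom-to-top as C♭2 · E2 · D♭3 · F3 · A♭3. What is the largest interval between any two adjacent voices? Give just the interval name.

Adjacent intervals: C♭2→E2 = augmented third; E2→D♭3 = diminished seventh; D♭3→F3 = major third; F3→A♭3 = minor third.
The largest is E2 to D♭3, a diminished seventh (9 semitones).

diminished 7th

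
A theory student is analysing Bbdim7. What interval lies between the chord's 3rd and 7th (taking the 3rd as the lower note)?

The chord tones of Bbdim7 are Bb–Db–Fb–Abb.
That puts Db below Abb.
From Db to Abb: 6 semitones over a fifth = diminished.

diminished fifth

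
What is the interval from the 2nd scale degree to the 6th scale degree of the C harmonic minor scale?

diminished fifth

C harmonic minor: C D E♭ F G A♭ B.
That puts D below A♭.
5 letter names make it a fifth; at 6 semitones (a half step narrower than perfect) the quality is diminished.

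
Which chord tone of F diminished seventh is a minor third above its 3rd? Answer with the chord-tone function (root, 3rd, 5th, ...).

Spelling the chord: F–Ab–Cb–Ebb.
The 3rd is Ab. A minor third above Ab is Cb.
Cb is the chord's 5th.

5th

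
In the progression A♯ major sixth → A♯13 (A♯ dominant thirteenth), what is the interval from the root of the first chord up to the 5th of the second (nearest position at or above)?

The root of A♯ major sixth is A♯; the 5th of A♯13 (A♯ dominant thirteenth) is E♯.
A♯ up to E♯ spans 5 letter names and 7 semitones — a perfect fifth.

perfect 5th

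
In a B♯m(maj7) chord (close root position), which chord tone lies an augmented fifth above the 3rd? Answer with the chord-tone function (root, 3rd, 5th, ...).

7th

Spelling the chord: B♯–D♯–F𝄪–A𝄪.
The 3rd is D♯. An augmented fifth above D♯ is A𝄪.
A𝄪 is the chord's 7th.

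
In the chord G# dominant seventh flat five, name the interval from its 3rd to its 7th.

G# dominant seventh flat five is spelled G# B# D F#.
That puts B# below F#.
5 letter names make it a fifth; at 6 semitones (a half step narrower than perfect) the quality is diminished.
That tritone between 3rd and 7th is what gives the dominant seventh its pull toward resolution.

diminished fifth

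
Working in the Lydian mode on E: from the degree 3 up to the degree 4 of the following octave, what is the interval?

E lydian: E F# G# A# B C# D#.
So we need the interval from G# up to A#.
From G# to A# is 14 semitones, exactly the major ninth.

M9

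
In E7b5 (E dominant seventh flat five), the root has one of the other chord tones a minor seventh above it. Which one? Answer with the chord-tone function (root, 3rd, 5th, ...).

Spelling the chord: E–G#–Bb–D.
The root is E. A minor seventh above E is D.
D is the chord's 7th.

7th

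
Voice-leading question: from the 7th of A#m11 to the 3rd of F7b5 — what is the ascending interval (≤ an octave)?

A#m11 has G# as its 7th, and F7b5 has A as its 3rd.
2 letter names make it a second; at 1 semitone (a half step narrower than major) the quality is minor.

minor 2nd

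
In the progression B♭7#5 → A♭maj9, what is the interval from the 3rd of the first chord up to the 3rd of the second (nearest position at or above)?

B♭7#5 has D as its 3rd, and A♭maj9 has C as its 3rd.
D up to C is 10 semitones, a half step narrower than a major seventh, so the interval is minor.

minor 7th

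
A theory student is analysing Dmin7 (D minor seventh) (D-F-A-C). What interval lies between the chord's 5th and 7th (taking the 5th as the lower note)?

So we need the interval from A up to C.
3 letter names make it a third; at 3 semitones (a half step narrower than major) the quality is minor.

minor third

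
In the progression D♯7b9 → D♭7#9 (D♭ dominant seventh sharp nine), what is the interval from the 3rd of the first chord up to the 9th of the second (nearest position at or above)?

D♯7b9 has F𝄪 as its 3rd, and D♭7#9 (D♭ dominant seventh sharp nine) has E as its 9th.
F𝄪 up to E is 9 semitones, a whole step narrower than a major seventh, so the interval is diminished.

diminished seventh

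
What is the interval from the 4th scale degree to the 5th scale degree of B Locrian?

m2

The scale runs B C D E F G A.
4th scale degree = E; 5th scale degree = F.
E up to F is 1 semitone, a half step narrower than a major second, so the interval is minor.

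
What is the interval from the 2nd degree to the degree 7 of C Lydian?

major 6th

C lydian: C D E F# G A B.
The 2nd degree is D and the degree 7 is B.
From D to B is 9 semitones, exactly the major sixth.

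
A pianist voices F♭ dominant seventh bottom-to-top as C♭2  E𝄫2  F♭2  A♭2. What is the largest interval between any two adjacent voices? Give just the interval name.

major third

Adjacent intervals: C♭2→E𝄫2 = minor third; E𝄫2→F♭2 = major second; F♭2→A♭2 = major third.
The largest is F♭2 to A♭2, a major third (4 semitones).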